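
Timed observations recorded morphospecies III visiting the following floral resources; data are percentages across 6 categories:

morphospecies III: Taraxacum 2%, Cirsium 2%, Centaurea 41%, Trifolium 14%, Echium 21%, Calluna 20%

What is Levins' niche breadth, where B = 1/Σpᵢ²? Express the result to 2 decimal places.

3.67

Convert percentages to proportions (divide by 100).
Σpᵢ² = 0.02² + 0.02² + 0.41² + 0.14² + 0.21² + 0.20² = 0.0004 + 0.0004 + 0.1681 + 0.0196 + 0.0441 + 0.0400 = 0.2726
B = 1 / 0.2726 = 3.6684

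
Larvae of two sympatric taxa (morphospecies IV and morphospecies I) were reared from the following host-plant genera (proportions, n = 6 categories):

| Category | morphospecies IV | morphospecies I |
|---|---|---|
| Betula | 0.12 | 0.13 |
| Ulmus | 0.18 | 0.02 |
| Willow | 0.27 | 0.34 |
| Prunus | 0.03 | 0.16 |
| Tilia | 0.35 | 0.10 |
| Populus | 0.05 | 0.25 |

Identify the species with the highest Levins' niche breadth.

Σp_IVᵢ² = 0.12² + 0.18² + 0.27² + 0.03² + 0.35² + 0.05² = 0.0144 + 0.0324 + 0.0729 + 0.0009 + 0.1225 + 0.0025 = 0.2456
B_IV = 1 / 0.2456 = 4.0717
Σp_Iᵢ² = 0.13² + 0.02² + 0.34² + 0.16² + 0.10² + 0.25² = 0.0169 + 0.0004 + 0.1156 + 0.0256 + 0.0100 + 0.0625 = 0.2310
B_I = 1 / 0.2310 = 4.3290
Highest B → broadest niche (most generalist): morphospecies I (B = 4.33).

morphospecies I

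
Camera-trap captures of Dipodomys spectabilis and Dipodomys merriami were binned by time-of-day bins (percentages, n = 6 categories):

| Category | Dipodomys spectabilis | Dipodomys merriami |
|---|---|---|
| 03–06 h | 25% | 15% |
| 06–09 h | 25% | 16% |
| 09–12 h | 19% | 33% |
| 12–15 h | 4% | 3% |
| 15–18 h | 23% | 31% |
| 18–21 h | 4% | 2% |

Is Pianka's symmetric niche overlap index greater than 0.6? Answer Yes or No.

Convert percentages to proportions (divide by 100).
Σ p₁ᵢp₂ᵢ = 0.0375 + 0.0400 + 0.0627 + 0.0012 + 0.0713 + 0.0008 = 0.2135
Σp_1ᵢ² = 0.25² + 0.25² + 0.19² + 0.04² + 0.23² + 0.04² = 0.0625 + 0.0625 + 0.0361 + 0.0016 + 0.0529 + 0.0016 = 0.2172
Σp_2ᵢ² = 0.15² + 0.16² + 0.33² + 0.03² + 0.31² + 0.02² = 0.0225 + 0.0256 + 0.1089 + 0.0009 + 0.0961 + 0.0004 = 0.2544
O = 0.2135 / √(0.2172 × 0.2544) = 0.2135 / 0.23507 = 0.9082
O = 0.9082 > 0.6 → Yes.

Yes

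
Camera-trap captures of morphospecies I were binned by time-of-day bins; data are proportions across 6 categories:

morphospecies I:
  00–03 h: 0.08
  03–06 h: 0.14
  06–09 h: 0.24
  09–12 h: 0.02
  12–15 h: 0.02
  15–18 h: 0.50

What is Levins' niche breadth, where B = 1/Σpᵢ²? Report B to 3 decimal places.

Σpᵢ² = 0.08² + 0.14² + 0.24² + 0.02² + 0.02² + 0.50² = 0.0064 + 0.0196 + 0.0576 + 0.0004 + 0.0004 + 0.2500 = 0.3344
B = 1 / 0.3344 = 2.99043

2.990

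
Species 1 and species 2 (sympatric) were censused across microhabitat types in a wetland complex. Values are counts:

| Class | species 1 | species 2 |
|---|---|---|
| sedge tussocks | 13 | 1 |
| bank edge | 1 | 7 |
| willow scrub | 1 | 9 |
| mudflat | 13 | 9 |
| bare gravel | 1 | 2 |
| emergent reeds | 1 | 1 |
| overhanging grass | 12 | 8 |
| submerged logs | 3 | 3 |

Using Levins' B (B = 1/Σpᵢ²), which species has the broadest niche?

species 2

Proportions for species 1 (n=45): 13/45=0.2889, 1/45=0.0222, 1/45=0.0222, 13/45=0.2889, 1/45=0.0222, 1/45=0.0222, 12/45=0.2667, 3/45=0.0667
Proportions for species 2 (n=40): 1/40=0.0250, 7/40=0.1750, 9/40=0.2250, 9/40=0.2250, 2/40=0.0500, 1/40=0.0250, 8/40=0.2000, 3/40=0.0750
Σp_1ᵢ² = 0.2889² + 0.0222² + 0.0222² + 0.2889² + 0.0222² + 0.0222² + 0.2667² + 0.0667² = 0.083463 + 0.000493 + 0.000493 + 0.083463 + 0.000493 + 0.000493 + 0.071129 + 0.004449 = 0.244476
B_1 = 1 / 0.244476 = 4.0904
Σp_2ᵢ² = 0.0250² + 0.1750² + 0.2250² + 0.2250² + 0.0500² + 0.0250² + 0.2000² + 0.0750² = 0.000625 + 0.030625 + 0.050625 + 0.050625 + 0.002500 + 0.000625 + 0.040000 + 0.005625 = 0.181250
B_2 = 1 / 0.181250 = 5.5172
Highest B → broadest niche (most generalist): species 2 (B = 5.52).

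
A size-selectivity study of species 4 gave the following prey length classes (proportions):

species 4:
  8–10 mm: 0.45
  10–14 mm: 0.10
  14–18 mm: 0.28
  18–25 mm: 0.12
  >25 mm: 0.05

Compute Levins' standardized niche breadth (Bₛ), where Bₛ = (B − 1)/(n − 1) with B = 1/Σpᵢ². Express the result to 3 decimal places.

Σpᵢ² = 0.45² + 0.10² + 0.28² + 0.12² + 0.05² = 0.2025 + 0.0100 + 0.0784 + 0.0144 + 0.0025 = 0.3078
B = 1 / 0.3078 = 3.24886
Bₛ = (B − 1)/(n − 1) = (3.24886 − 1)/(5 − 1) = 2.24886/4 = 0.56222

0.562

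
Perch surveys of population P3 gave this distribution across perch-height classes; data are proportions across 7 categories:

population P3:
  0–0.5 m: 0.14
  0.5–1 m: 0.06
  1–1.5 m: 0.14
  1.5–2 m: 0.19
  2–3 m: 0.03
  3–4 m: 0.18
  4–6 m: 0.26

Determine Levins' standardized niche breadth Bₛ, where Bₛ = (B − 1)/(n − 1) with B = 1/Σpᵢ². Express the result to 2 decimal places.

0.76

Σpᵢ² = 0.14² + 0.06² + 0.14² + 0.19² + 0.03² + 0.18² + 0.26² = 0.0196 + 0.0036 + 0.0196 + 0.0361 + 0.0009 + 0.0324 + 0.0676 = 0.1798
B = 1 / 0.1798 = 5.5617
Bₛ = (B − 1)/(n − 1) = (5.5617 − 1)/(7 − 1) = 4.5617/6 = 0.7603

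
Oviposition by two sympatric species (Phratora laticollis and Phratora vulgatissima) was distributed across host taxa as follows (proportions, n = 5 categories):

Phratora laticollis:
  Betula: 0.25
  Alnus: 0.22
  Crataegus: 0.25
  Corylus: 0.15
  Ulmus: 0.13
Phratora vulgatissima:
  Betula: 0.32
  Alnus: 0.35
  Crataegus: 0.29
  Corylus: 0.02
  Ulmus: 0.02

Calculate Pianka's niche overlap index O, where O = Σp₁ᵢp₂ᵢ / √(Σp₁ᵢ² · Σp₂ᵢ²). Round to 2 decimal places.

Σ p₁ᵢp₂ᵢ = 0.0800 + 0.0770 + 0.0725 + 0.0030 + 0.0026 = 0.2351
Σp_1ᵢ² = 0.25² + 0.22² + 0.25² + 0.15² + 0.13² = 0.0625 + 0.0484 + 0.0625 + 0.0225 + 0.0169 = 0.2128
Σp_2ᵢ² = 0.32² + 0.35² + 0.29² + 0.02² + 0.02² = 0.1024 + 0.1225 + 0.0841 + 0.0004 + 0.0004 = 0.3098
O = 0.2351 / √(0.2128 × 0.3098) = 0.2351 / 0.25676 = 0.9156

0.92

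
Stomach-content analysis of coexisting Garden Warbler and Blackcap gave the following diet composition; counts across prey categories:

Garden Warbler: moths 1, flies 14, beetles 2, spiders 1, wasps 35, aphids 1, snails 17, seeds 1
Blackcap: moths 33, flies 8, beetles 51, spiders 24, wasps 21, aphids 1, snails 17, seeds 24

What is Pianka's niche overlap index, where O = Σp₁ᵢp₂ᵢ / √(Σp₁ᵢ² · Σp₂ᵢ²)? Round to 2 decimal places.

0.42

Proportions for Garden Warbler (n=72): 1/72=0.0139, 14/72=0.1944, 2/72=0.0278, 1/72=0.0139, 35/72=0.4861, 1/72=0.0139, 17/72=0.2361, 1/72=0.0139
Proportions for Blackcap (n=179): 33/179=0.1844, 8/179=0.0447, 51/179=0.2849, 24/179=0.1341, 21/179=0.1173, 1/179=0.0056, 17/179=0.0950, 24/179=0.1341
Σ p₁ᵢp₂ᵢ = 0.002563 + 0.008690 + 0.007920 + 0.001864 + 0.057020 + 0.000078 + 0.022430 + 0.001864 = 0.102429
Σp_1ᵢ² = 0.0139² + 0.1944² + 0.0278² + 0.0139² + 0.4861² + 0.0139² + 0.2361² + 0.0139² = 0.000193 + 0.037791 + 0.000773 + 0.000193 + 0.236293 + 0.000193 + 0.055743 + 0.000193 = 0.331372
Σp_2ᵢ² = 0.1844² + 0.0447² + 0.2849² + 0.1341² + 0.1173² + 0.0056² + 0.0950² + 0.1341² = 0.034003 + 0.001998 + 0.081168 + 0.017983 + 0.013759 + 0.000031 + 0.009025 + 0.017983 = 0.175950
O = 0.102429 / √(0.331372 × 0.175950) = 0.102429 / 0.2414641 = 0.4242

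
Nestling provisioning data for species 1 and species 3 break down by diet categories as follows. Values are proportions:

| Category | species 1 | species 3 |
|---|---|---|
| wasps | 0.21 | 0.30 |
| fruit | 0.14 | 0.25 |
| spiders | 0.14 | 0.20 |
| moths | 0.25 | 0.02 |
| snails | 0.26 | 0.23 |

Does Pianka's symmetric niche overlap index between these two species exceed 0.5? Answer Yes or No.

Yes

Σ p₁ᵢp₂ᵢ = 0.0630 + 0.0350 + 0.0280 + 0.0050 + 0.0598 = 0.1908
Σp_1ᵢ² = 0.21² + 0.14² + 0.14² + 0.25² + 0.26² = 0.0441 + 0.0196 + 0.0196 + 0.0625 + 0.0676 = 0.2134
Σp_2ᵢ² = 0.30² + 0.25² + 0.20² + 0.02² + 0.23² = 0.0900 + 0.0625 + 0.0400 + 0.0004 + 0.0529 = 0.2458
O = 0.1908 / √(0.2134 × 0.2458) = 0.1908 / 0.22903 = 0.8331
O = 0.8331 > 0.5 → Yes.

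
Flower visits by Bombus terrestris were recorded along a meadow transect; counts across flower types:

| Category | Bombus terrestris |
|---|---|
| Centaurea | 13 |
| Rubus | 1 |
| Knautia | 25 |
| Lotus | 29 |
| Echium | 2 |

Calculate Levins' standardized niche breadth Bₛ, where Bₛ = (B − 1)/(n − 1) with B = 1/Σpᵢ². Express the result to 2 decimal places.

Proportions for Bombus terrestris (n=70): 13/70=0.1857, 1/70=0.0143, 25/70=0.3571, 29/70=0.4143, 2/70=0.0286
Σpᵢ² = 0.1857² + 0.0143² + 0.3571² + 0.4143² + 0.0286² = 0.034484 + 0.000204 + 0.127520 + 0.171644 + 0.000818 = 0.334670
B = 1 / 0.334670 = 2.9880
Bₛ = (B − 1)/(n − 1) = (2.9880 − 1)/(5 − 1) = 1.9880/4 = 0.4970

0.50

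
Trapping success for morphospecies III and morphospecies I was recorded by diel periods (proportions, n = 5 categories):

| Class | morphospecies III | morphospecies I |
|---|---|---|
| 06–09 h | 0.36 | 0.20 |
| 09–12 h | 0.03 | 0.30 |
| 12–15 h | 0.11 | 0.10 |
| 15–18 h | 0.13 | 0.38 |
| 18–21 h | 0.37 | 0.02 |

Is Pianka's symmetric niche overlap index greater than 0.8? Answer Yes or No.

No

Σ p₁ᵢp₂ᵢ = 0.0720 + 0.0090 + 0.0110 + 0.0494 + 0.0074 = 0.1488
Σp_1ᵢ² = 0.36² + 0.03² + 0.11² + 0.13² + 0.37² = 0.1296 + 0.0009 + 0.0121 + 0.0169 + 0.1369 = 0.2964
Σp_2ᵢ² = 0.20² + 0.30² + 0.10² + 0.38² + 0.02² = 0.0400 + 0.0900 + 0.0100 + 0.1444 + 0.0004 = 0.2848
O = 0.1488 / √(0.2964 × 0.2848) = 0.1488 / 0.29054 = 0.5121
O = 0.5121 < 0.8 → No.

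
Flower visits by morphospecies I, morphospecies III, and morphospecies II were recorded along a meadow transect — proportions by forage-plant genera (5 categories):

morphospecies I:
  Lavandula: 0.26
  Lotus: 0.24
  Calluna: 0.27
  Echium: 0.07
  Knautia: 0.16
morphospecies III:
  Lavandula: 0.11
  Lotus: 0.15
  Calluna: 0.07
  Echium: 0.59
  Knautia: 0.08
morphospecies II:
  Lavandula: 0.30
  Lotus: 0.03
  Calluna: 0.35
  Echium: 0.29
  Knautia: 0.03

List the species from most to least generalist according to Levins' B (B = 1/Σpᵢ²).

morphospecies I > morphospecies II > morphospecies III

Σp_Iᵢ² = 0.26² + 0.24² + 0.27² + 0.07² + 0.16² = 0.0676 + 0.0576 + 0.0729 + 0.0049 + 0.0256 = 0.2286
B_I = 1 / 0.2286 = 4.3745
Σp_IIIᵢ² = 0.11² + 0.15² + 0.07² + 0.59² + 0.08² = 0.0121 + 0.0225 + 0.0049 + 0.3481 + 0.0064 = 0.3940
B_III = 1 / 0.3940 = 2.5381
Σp_IIᵢ² = 0.30² + 0.03² + 0.35² + 0.29² + 0.03² = 0.0900 + 0.0009 + 0.1225 + 0.0841 + 0.0009 = 0.2984
B_II = 1 / 0.2984 = 3.3512
Ranking by B (broadest → narrowest): morphospecies I (4.37) > morphospecies II (3.35) > morphospecies III (2.54)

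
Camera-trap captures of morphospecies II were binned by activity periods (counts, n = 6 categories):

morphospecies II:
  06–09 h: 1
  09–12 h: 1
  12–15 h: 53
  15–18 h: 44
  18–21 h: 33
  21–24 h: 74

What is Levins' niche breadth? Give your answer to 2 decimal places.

3.75

Proportions for morphospecies II (n=206): 1/206=0.0049, 1/206=0.0049, 53/206=0.2573, 44/206=0.2136, 33/206=0.1602, 74/206=0.3592
Σpᵢ² = 0.0049² + 0.0049² + 0.2573² + 0.2136² + 0.1602² + 0.3592² = 0.000024 + 0.000024 + 0.066203 + 0.045625 + 0.025664 + 0.129025 = 0.266565
B = 1 / 0.266565 = 3.7514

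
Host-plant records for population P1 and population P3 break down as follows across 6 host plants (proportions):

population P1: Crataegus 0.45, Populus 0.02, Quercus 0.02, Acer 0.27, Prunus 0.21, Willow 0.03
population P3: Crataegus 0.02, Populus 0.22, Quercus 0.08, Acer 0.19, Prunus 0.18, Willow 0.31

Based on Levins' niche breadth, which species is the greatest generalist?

population P3

Σp_P1ᵢ² = 0.45² + 0.02² + 0.02² + 0.27² + 0.21² + 0.03² = 0.2025 + 0.0004 + 0.0004 + 0.0729 + 0.0441 + 0.0009 = 0.3212
B_P1 = 1 / 0.3212 = 3.1133
Σp_P3ᵢ² = 0.02² + 0.22² + 0.08² + 0.19² + 0.18² + 0.31² = 0.0004 + 0.0484 + 0.0064 + 0.0361 + 0.0324 + 0.0961 = 0.2198
B_P3 = 1 / 0.2198 = 4.5496
Highest B → broadest niche (most generalist): population P3 (B = 4.55).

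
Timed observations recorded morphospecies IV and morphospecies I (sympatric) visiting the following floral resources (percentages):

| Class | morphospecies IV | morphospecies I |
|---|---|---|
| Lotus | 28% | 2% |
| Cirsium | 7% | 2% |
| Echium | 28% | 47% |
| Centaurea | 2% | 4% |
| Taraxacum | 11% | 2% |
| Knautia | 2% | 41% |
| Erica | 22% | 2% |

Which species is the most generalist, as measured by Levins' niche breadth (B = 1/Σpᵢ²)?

morphospecies IV

Convert percentages to proportions (divide by 100).
Σp_IVᵢ² = 0.28² + 0.07² + 0.28² + 0.02² + 0.11² + 0.02² + 0.22² = 0.0784 + 0.0049 + 0.0784 + 0.0004 + 0.0121 + 0.0004 + 0.0484 = 0.2230
B_IV = 1 / 0.2230 = 4.4843
Σp_Iᵢ² = 0.02² + 0.02² + 0.47² + 0.04² + 0.02² + 0.41² + 0.02² = 0.0004 + 0.0004 + 0.2209 + 0.0016 + 0.0004 + 0.1681 + 0.0004 = 0.3922
B_I = 1 / 0.3922 = 2.5497
Highest B → broadest niche (most generalist): morphospecies IV (B = 4.48).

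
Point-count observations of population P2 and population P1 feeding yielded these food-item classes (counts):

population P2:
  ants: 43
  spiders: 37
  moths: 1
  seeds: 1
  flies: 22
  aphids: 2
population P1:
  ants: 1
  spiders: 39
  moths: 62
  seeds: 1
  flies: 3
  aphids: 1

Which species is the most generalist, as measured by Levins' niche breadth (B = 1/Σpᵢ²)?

Proportions for population P2 (n=106): 43/106=0.4057, 37/106=0.3491, 1/106=0.0094, 1/106=0.0094, 22/106=0.2075, 2/106=0.0189
Proportions for population P1 (n=107): 1/107=0.0093, 39/107=0.3645, 62/107=0.5794, 1/107=0.0093, 3/107=0.0280, 1/107=0.0093
Σp_P2ᵢ² = 0.4057² + 0.3491² + 0.0094² + 0.0094² + 0.2075² + 0.0189² = 0.164592 + 0.121871 + 0.000088 + 0.000088 + 0.043056 + 0.000357 = 0.330052
B_P2 = 1 / 0.330052 = 3.0298
Σp_P1ᵢ² = 0.0093² + 0.3645² + 0.5794² + 0.0093² + 0.0280² + 0.0093² = 0.000086 + 0.132860 + 0.335704 + 0.000086 + 0.000784 + 0.000086 = 0.469606
B_P1 = 1 / 0.469606 = 2.1294
Highest B → broadest niche (most generalist): population P2 (B = 3.03).

population P2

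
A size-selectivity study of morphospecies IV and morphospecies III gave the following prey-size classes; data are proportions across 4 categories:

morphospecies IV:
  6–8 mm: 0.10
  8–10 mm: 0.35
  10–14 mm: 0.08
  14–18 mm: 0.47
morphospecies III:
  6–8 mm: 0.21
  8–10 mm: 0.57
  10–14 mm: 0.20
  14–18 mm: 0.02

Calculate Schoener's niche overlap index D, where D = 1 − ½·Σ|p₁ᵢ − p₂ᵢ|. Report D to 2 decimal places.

0.55

Σ|p₁ᵢ − p₂ᵢ| = 0.11 + 0.22 + 0.12 + 0.45 = 0.90
D = 1 − ½ × 0.90 = 1 − 0.450 = 0.5500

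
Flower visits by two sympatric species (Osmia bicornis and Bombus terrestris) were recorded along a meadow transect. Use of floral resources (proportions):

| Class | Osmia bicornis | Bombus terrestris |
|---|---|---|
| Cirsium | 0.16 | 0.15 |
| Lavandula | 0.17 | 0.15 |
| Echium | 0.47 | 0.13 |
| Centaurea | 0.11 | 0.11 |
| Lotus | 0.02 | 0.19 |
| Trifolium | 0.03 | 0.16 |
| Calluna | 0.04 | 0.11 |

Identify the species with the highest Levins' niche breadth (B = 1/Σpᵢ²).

Bombus terrestris

Σp_bicoᵢ² = 0.16² + 0.17² + 0.47² + 0.11² + 0.02² + 0.03² + 0.04² = 0.0256 + 0.0289 + 0.2209 + 0.0121 + 0.0004 + 0.0009 + 0.0016 = 0.2904
B_bico = 1 / 0.2904 = 3.4435
Σp_terrᵢ² = 0.15² + 0.15² + 0.13² + 0.11² + 0.19² + 0.16² + 0.11² = 0.0225 + 0.0225 + 0.0169 + 0.0121 + 0.0361 + 0.0256 + 0.0121 = 0.1478
B_terr = 1 / 0.1478 = 6.7659
Highest B → broadest niche (most generalist): Bombus terrestris (B = 6.77).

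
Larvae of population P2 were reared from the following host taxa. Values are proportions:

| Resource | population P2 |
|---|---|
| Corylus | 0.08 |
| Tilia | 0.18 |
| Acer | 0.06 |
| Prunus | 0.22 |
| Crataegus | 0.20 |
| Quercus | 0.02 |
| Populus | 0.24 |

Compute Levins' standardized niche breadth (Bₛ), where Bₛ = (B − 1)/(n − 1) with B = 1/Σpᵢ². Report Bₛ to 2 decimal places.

Σpᵢ² = 0.08² + 0.18² + 0.06² + 0.22² + 0.20² + 0.02² + 0.24² = 0.0064 + 0.0324 + 0.0036 + 0.0484 + 0.0400 + 0.0004 + 0.0576 = 0.1888
B = 1 / 0.1888 = 5.2966
Bₛ = (B − 1)/(n − 1) = (5.2966 − 1)/(7 − 1) = 4.2966/6 = 0.7161

0.72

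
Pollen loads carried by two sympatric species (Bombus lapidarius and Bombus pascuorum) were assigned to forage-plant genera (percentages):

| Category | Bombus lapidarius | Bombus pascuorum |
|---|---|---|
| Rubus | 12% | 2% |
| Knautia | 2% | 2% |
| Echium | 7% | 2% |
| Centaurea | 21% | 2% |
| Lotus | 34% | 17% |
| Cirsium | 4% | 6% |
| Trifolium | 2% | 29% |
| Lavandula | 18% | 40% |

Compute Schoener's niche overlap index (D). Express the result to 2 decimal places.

Convert percentages to proportions (divide by 100).
Σ|p₁ᵢ − p₂ᵢ| = 0.10 + 0.00 + 0.05 + 0.19 + 0.17 + 0.02 + 0.27 + 0.22 = 1.02
D = 1 − ½ × 1.02 = 1 − 0.510 = 0.4900

0.49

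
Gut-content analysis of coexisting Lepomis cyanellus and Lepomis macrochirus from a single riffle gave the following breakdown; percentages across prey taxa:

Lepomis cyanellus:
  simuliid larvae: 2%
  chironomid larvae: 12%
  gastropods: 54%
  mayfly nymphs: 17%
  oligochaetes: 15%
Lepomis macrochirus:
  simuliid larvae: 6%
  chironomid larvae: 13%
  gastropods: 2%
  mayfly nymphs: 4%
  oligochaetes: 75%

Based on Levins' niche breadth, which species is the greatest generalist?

Convert percentages to proportions (divide by 100).
Σp_cyanᵢ² = 0.02² + 0.12² + 0.54² + 0.17² + 0.15² = 0.0004 + 0.0144 + 0.2916 + 0.0289 + 0.0225 = 0.3578
B_cyan = 1 / 0.3578 = 2.7949
Σp_macrᵢ² = 0.06² + 0.13² + 0.02² + 0.04² + 0.75² = 0.0036 + 0.0169 + 0.0004 + 0.0016 + 0.5625 = 0.5850
B_macr = 1 / 0.5850 = 1.7094
Highest B → broadest niche (most generalist): Lepomis cyanellus (B = 2.79).

Lepomis cyanellus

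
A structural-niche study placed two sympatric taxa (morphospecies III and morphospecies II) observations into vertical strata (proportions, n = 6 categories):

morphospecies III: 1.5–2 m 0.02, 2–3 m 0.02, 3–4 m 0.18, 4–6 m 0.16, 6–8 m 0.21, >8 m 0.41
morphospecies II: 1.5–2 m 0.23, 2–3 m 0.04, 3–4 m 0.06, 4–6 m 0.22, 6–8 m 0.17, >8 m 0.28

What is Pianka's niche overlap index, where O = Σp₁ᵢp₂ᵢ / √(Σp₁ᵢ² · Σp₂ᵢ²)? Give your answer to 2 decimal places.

Σ p₁ᵢp₂ᵢ = 0.0046 + 0.0008 + 0.0108 + 0.0352 + 0.0357 + 0.1148 = 0.2019
Σp_1ᵢ² = 0.02² + 0.02² + 0.18² + 0.16² + 0.21² + 0.41² = 0.0004 + 0.0004 + 0.0324 + 0.0256 + 0.0441 + 0.1681 = 0.2710
Σp_2ᵢ² = 0.23² + 0.04² + 0.06² + 0.22² + 0.17² + 0.28² = 0.0529 + 0.0016 + 0.0036 + 0.0484 + 0.0289 + 0.0784 = 0.2138
O = 0.2019 / √(0.2710 × 0.2138) = 0.2019 / 0.24071 = 0.8388

0.84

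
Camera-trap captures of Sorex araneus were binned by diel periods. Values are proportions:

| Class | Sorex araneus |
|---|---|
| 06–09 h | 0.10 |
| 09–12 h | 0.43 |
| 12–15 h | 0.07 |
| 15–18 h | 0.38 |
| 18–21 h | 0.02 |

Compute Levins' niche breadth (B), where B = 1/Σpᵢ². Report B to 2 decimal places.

2.90

Σpᵢ² = 0.10² + 0.43² + 0.07² + 0.38² + 0.02² = 0.0100 + 0.1849 + 0.0049 + 0.1444 + 0.0004 = 0.3446
B = 1 / 0.3446 = 2.9019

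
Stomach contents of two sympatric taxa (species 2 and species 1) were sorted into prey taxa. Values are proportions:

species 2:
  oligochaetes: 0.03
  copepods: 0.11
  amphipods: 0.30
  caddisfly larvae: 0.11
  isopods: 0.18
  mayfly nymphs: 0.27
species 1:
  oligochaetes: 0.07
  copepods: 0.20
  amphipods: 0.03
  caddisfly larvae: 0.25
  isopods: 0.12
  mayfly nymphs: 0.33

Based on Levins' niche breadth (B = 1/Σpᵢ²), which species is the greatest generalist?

Σp_2ᵢ² = 0.03² + 0.11² + 0.30² + 0.11² + 0.18² + 0.27² = 0.0009 + 0.0121 + 0.0900 + 0.0121 + 0.0324 + 0.0729 = 0.2204
B_2 = 1 / 0.2204 = 4.5372
Σp_1ᵢ² = 0.07² + 0.20² + 0.03² + 0.25² + 0.12² + 0.33² = 0.0049 + 0.0400 + 0.0009 + 0.0625 + 0.0144 + 0.1089 = 0.2316
B_1 = 1 / 0.2316 = 4.3178
Highest B → broadest niche (most generalist): species 2 (B = 4.54).

species 2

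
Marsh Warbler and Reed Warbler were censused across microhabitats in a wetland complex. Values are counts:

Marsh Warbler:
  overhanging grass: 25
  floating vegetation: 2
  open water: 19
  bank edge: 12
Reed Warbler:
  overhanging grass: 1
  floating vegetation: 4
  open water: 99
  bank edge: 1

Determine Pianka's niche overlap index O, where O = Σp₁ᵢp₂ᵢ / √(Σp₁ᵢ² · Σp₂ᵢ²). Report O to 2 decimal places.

0.58

Proportions for Marsh Warbler (n=58): 25/58=0.4310, 2/58=0.0345, 19/58=0.3276, 12/58=0.2069
Proportions for Reed Warbler (n=105): 1/105=0.0095, 4/105=0.0381, 99/105=0.9429, 1/105=0.0095
Σ p₁ᵢp₂ᵢ = 0.004095 + 0.001314 + 0.308894 + 0.001966 = 0.316269
Σp_1ᵢ² = 0.4310² + 0.0345² + 0.3276² + 0.2069² = 0.185761 + 0.001190 + 0.107322 + 0.042808 = 0.337081
Σp_2ᵢ² = 0.0095² + 0.0381² + 0.9429² + 0.0095² = 0.000090 + 0.001452 + 0.889060 + 0.000090 = 0.890692
O = 0.316269 / √(0.337081 × 0.890692) = 0.316269 / 0.5479374 = 0.5772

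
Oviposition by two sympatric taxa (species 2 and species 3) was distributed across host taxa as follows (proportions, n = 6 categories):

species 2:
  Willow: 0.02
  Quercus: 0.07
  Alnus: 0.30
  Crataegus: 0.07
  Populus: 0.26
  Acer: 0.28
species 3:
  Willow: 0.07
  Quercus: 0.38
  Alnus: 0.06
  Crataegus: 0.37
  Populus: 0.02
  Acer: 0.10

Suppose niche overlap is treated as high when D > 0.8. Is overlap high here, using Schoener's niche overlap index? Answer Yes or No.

Σ|p₁ᵢ − p₂ᵢ| = 0.05 + 0.31 + 0.24 + 0.30 + 0.24 + 0.18 = 1.32
D = 1 − ½ × 1.32 = 1 − 0.660 = 0.3400
D = 0.3400 < 0.8 → No.

No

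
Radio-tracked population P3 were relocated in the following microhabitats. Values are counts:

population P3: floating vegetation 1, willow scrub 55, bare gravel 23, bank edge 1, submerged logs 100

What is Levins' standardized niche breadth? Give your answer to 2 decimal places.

0.35

Proportions for population P3 (n=180): 1/180=0.0056, 55/180=0.3056, 23/180=0.1278, 1/180=0.0056, 100/180=0.5556
Σpᵢ² = 0.0056² + 0.3056² + 0.1278² + 0.0056² + 0.5556² = 0.000031 + 0.093391 + 0.016333 + 0.000031 + 0.308691 = 0.418477
B = 1 / 0.418477 = 2.3896
Bₛ = (B − 1)/(n − 1) = (2.3896 − 1)/(5 − 1) = 1.3896/4 = 0.3474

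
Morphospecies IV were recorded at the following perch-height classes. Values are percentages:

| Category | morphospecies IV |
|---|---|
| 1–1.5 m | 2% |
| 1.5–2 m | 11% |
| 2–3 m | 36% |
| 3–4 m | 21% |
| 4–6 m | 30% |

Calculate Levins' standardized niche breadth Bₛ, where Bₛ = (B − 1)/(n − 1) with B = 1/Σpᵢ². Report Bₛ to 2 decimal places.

Convert percentages to proportions (divide by 100).
Σpᵢ² = 0.02² + 0.11² + 0.36² + 0.21² + 0.30² = 0.0004 + 0.0121 + 0.1296 + 0.0441 + 0.0900 = 0.2762
B = 1 / 0.2762 = 3.6206
Bₛ = (B − 1)/(n − 1) = (3.6206 − 1)/(5 − 1) = 2.6206/4 = 0.6552

0.66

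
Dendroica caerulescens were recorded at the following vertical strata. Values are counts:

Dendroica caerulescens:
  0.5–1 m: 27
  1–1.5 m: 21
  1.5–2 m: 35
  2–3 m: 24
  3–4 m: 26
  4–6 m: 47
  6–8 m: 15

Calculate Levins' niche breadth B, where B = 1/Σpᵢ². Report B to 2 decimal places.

6.25

Proportions for Dendroica caerulescens (n=195): 27/195=0.1385, 21/195=0.1077, 35/195=0.1795, 24/195=0.1231, 26/195=0.1333, 47/195=0.2410, 15/195=0.0769
Σpᵢ² = 0.1385² + 0.1077² + 0.1795² + 0.1231² + 0.1333² + 0.2410² + 0.0769² = 0.019182 + 0.011599 + 0.032220 + 0.015154 + 0.017769 + 0.058081 + 0.005914 = 0.159919
B = 1 / 0.159919 = 6.2532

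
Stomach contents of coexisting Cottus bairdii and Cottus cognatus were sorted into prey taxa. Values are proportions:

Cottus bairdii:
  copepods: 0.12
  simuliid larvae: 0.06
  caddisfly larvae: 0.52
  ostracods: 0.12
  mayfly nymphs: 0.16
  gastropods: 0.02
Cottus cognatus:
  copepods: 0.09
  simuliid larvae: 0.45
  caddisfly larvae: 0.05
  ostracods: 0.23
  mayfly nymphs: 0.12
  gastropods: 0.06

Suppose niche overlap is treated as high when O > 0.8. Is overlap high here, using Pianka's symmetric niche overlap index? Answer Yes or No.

No

Σ p₁ᵢp₂ᵢ = 0.0108 + 0.0270 + 0.0260 + 0.0276 + 0.0192 + 0.0012 = 0.1118
Σp_1ᵢ² = 0.12² + 0.06² + 0.52² + 0.12² + 0.16² + 0.02² = 0.0144 + 0.0036 + 0.2704 + 0.0144 + 0.0256 + 0.0004 = 0.3288
Σp_2ᵢ² = 0.09² + 0.45² + 0.05² + 0.23² + 0.12² + 0.06² = 0.0081 + 0.2025 + 0.0025 + 0.0529 + 0.0144 + 0.0036 = 0.2840
O = 0.1118 / √(0.3288 × 0.2840) = 0.1118 / 0.30558 = 0.3659
O = 0.3659 < 0.8 → No.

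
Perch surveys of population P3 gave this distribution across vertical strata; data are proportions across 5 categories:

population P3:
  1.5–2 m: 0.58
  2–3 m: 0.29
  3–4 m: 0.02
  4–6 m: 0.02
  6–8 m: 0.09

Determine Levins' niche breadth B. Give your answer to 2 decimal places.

Σpᵢ² = 0.58² + 0.29² + 0.02² + 0.02² + 0.09² = 0.3364 + 0.0841 + 0.0004 + 0.0004 + 0.0081 = 0.4294
B = 1 / 0.4294 = 2.3288

2.33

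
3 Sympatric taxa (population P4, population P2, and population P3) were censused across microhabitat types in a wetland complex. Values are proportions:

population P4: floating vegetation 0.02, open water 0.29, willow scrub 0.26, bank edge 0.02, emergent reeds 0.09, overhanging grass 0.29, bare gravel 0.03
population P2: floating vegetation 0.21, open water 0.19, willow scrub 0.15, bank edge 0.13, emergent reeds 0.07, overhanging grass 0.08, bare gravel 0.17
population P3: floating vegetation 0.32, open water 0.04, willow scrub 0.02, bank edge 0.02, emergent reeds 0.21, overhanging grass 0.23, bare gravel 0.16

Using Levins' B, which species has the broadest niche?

population P2

Σp_P4ᵢ² = 0.02² + 0.29² + 0.26² + 0.02² + 0.09² + 0.29² + 0.03² = 0.0004 + 0.0841 + 0.0676 + 0.0004 + 0.0081 + 0.0841 + 0.0009 = 0.2456
B_P4 = 1 / 0.2456 = 4.0717
Σp_P2ᵢ² = 0.21² + 0.19² + 0.15² + 0.13² + 0.07² + 0.08² + 0.17² = 0.0441 + 0.0361 + 0.0225 + 0.0169 + 0.0049 + 0.0064 + 0.0289 = 0.1598
B_P2 = 1 / 0.1598 = 6.2578
Σp_P3ᵢ² = 0.32² + 0.04² + 0.02² + 0.02² + 0.21² + 0.23² + 0.16² = 0.1024 + 0.0016 + 0.0004 + 0.0004 + 0.0441 + 0.0529 + 0.0256 = 0.2274
B_P3 = 1 / 0.2274 = 4.3975
Highest B → broadest niche (most generalist): population P2 (B = 6.26).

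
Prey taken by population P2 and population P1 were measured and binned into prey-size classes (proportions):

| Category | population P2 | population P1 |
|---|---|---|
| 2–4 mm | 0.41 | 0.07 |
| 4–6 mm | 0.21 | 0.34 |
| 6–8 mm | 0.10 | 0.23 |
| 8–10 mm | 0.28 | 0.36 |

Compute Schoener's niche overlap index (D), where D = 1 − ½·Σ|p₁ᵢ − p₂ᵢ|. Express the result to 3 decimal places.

Σ|p₁ᵢ − p₂ᵢ| = 0.34 + 0.13 + 0.13 + 0.08 = 0.68
D = 1 − ½ × 0.68 = 1 − 0.340 = 0.66000

0.660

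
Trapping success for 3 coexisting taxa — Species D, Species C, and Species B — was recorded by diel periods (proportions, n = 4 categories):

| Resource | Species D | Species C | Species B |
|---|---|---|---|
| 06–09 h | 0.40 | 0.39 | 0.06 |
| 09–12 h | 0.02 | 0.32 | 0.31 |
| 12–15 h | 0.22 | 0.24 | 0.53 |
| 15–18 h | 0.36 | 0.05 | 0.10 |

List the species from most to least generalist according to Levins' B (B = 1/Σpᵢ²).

Σp_Dᵢ² = 0.40² + 0.02² + 0.22² + 0.36² = 0.1600 + 0.0004 + 0.0484 + 0.1296 = 0.3384
B_D = 1 / 0.3384 = 2.9551
Σp_Cᵢ² = 0.39² + 0.32² + 0.24² + 0.05² = 0.1521 + 0.1024 + 0.0576 + 0.0025 = 0.3146
B_C = 1 / 0.3146 = 3.1786
Σp_Bᵢ² = 0.06² + 0.31² + 0.53² + 0.10² = 0.0036 + 0.0961 + 0.2809 + 0.0100 = 0.3906
B_B = 1 / 0.3906 = 2.5602
Ranking by B (broadest → narrowest): Species C (3.18) > Species D (2.96) > Species B (2.56)

Species C > Species D > Species B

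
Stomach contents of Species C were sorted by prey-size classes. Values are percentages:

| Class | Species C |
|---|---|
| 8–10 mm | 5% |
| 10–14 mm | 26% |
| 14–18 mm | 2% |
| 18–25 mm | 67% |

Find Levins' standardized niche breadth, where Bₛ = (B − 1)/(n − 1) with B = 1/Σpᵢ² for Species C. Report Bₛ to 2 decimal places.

Convert percentages to proportions (divide by 100).
Σpᵢ² = 0.05² + 0.26² + 0.02² + 0.67² = 0.0025 + 0.0676 + 0.0004 + 0.4489 = 0.5194
B = 1 / 0.5194 = 1.9253
Bₛ = (B − 1)/(n − 1) = (1.9253 − 1)/(4 − 1) = 0.9253/3 = 0.3084

0.31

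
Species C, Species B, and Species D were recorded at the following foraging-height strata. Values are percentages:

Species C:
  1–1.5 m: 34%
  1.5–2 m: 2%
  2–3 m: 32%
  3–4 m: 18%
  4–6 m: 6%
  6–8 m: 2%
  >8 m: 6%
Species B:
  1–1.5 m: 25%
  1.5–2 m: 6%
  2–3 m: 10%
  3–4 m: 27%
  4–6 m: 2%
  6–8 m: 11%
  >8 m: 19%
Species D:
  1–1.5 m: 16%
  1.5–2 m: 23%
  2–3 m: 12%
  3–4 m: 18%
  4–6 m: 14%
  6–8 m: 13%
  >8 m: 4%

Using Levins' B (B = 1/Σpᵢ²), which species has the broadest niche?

Convert percentages to proportions (divide by 100).
Σp_Cᵢ² = 0.34² + 0.02² + 0.32² + 0.18² + 0.06² + 0.02² + 0.06² = 0.1156 + 0.0004 + 0.1024 + 0.0324 + 0.0036 + 0.0004 + 0.0036 = 0.2584
B_C = 1 / 0.2584 = 3.8700
Σp_Bᵢ² = 0.25² + 0.06² + 0.10² + 0.27² + 0.02² + 0.11² + 0.19² = 0.0625 + 0.0036 + 0.0100 + 0.0729 + 0.0004 + 0.0121 + 0.0361 = 0.1976
B_B = 1 / 0.1976 = 5.0607
Σp_Dᵢ² = 0.16² + 0.23² + 0.12² + 0.18² + 0.14² + 0.13² + 0.04² = 0.0256 + 0.0529 + 0.0144 + 0.0324 + 0.0196 + 0.0169 + 0.0016 = 0.1634
B_D = 1 / 0.1634 = 6.1200
Highest B → broadest niche (most generalist): Species D (B = 6.12).

Species D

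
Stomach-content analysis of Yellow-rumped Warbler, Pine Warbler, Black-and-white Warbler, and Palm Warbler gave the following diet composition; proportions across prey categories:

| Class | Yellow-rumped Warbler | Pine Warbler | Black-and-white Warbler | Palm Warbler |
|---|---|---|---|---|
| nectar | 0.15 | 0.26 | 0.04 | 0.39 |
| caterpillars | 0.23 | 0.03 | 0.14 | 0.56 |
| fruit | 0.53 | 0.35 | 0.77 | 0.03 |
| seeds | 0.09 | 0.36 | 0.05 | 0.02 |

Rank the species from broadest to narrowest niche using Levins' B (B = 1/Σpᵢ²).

Pine Warbler > Yellow-rumped Warbler > Palm Warbler > Black-and-white Warbler

Σp_Yellᵢ² = 0.15² + 0.23² + 0.53² + 0.09² = 0.0225 + 0.0529 + 0.2809 + 0.0081 = 0.3644
B_Yell = 1 / 0.3644 = 2.7442
Σp_Pineᵢ² = 0.26² + 0.03² + 0.35² + 0.36² = 0.0676 + 0.0009 + 0.1225 + 0.1296 = 0.3206
B_Pine = 1 / 0.3206 = 3.1192
Σp_Blacᵢ² = 0.04² + 0.14² + 0.77² + 0.05² = 0.0016 + 0.0196 + 0.5929 + 0.0025 = 0.6166
B_Blac = 1 / 0.6166 = 1.6218
Σp_Palmᵢ² = 0.39² + 0.56² + 0.03² + 0.02² = 0.1521 + 0.3136 + 0.0009 + 0.0004 = 0.4670
B_Palm = 1 / 0.4670 = 2.1413
Ranking by B (broadest → narrowest): Pine Warbler (3.12) > Yellow-rumped Warbler (2.74) > Palm Warbler (2.14) > Black-and-white Warbler (1.62)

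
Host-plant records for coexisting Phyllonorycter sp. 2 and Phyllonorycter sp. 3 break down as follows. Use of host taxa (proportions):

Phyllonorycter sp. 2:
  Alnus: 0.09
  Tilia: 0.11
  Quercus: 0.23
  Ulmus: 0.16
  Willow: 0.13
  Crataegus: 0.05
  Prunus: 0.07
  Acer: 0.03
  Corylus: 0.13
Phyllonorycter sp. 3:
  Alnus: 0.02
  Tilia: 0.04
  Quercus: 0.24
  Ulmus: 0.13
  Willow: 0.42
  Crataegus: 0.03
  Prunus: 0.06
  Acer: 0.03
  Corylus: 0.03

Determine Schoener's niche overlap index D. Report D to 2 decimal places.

Σ|p₁ᵢ − p₂ᵢ| = 0.07 + 0.07 + 0.01 + 0.03 + 0.29 + 0.02 + 0.01 + 0.00 + 0.10 = 0.60
D = 1 − ½ × 0.60 = 1 − 0.300 = 0.7000

0.70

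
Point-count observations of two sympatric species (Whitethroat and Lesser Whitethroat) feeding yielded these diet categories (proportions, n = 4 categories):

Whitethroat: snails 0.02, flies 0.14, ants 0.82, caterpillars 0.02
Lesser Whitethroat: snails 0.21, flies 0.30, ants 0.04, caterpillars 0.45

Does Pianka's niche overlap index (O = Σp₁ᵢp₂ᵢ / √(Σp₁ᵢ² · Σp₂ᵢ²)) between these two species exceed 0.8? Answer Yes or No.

No

Σ p₁ᵢp₂ᵢ = 0.0042 + 0.0420 + 0.0328 + 0.0090 = 0.0880
Σp_1ᵢ² = 0.02² + 0.14² + 0.82² + 0.02² = 0.0004 + 0.0196 + 0.6724 + 0.0004 = 0.6928
Σp_2ᵢ² = 0.21² + 0.30² + 0.04² + 0.45² = 0.0441 + 0.0900 + 0.0016 + 0.2025 = 0.3382
O = 0.0880 / √(0.6928 × 0.3382) = 0.0880 / 0.48405 = 0.1818
O = 0.1818 < 0.8 → No.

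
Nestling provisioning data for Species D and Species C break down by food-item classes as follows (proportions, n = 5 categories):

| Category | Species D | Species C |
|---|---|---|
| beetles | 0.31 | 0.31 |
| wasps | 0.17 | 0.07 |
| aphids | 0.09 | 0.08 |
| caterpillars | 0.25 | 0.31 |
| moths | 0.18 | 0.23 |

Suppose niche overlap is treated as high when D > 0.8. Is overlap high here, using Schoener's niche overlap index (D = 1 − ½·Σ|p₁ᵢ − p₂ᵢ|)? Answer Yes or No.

Yes

Σ|p₁ᵢ − p₂ᵢ| = 0.00 + 0.10 + 0.01 + 0.06 + 0.05 = 0.22
D = 1 − ½ × 0.22 = 1 − 0.110 = 0.8900
D = 0.8900 > 0.8 → Yes.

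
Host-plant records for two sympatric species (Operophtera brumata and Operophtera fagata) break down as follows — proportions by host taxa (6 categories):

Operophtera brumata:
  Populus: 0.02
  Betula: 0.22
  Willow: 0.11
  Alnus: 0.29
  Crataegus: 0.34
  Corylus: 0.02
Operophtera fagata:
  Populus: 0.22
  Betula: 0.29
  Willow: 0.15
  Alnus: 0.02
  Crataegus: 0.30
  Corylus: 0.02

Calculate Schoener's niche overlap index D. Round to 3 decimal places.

0.690

Σ|p₁ᵢ − p₂ᵢ| = 0.20 + 0.07 + 0.04 + 0.27 + 0.04 + 0.00 = 0.62
D = 1 − ½ × 0.62 = 1 − 0.310 = 0.69000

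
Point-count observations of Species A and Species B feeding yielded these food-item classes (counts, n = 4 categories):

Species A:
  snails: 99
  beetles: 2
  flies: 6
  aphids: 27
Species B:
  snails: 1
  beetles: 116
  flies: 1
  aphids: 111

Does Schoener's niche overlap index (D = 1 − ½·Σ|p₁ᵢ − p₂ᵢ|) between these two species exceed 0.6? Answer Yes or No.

Proportions for Species A (n=134): 99/134=0.7388, 2/134=0.0149, 6/134=0.0448, 27/134=0.2015
Proportions for Species B (n=229): 1/229=0.0044, 116/229=0.5066, 1/229=0.0044, 111/229=0.4847
Σ|p₁ᵢ − p₂ᵢ| = 0.7344 + 0.4917 + 0.0404 + 0.2832 = 1.5497
D = 1 − ½ × 1.5497 = 1 − 0.77485 = 0.22515
D = 0.22515 < 0.6 → No.

No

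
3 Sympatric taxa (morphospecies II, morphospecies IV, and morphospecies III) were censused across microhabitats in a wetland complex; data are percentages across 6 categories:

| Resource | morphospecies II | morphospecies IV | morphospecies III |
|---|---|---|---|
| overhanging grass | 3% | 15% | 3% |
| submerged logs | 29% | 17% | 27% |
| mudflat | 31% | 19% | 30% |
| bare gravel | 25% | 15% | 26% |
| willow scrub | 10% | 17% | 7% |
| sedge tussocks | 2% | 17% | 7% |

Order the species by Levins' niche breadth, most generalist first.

Convert percentages to proportions (divide by 100).
Σp_IIᵢ² = 0.03² + 0.29² + 0.31² + 0.25² + 0.10² + 0.02² = 0.0009 + 0.0841 + 0.0961 + 0.0625 + 0.0100 + 0.0004 = 0.2540
B_II = 1 / 0.2540 = 3.9370
Σp_IVᵢ² = 0.15² + 0.17² + 0.19² + 0.15² + 0.17² + 0.17² = 0.0225 + 0.0289 + 0.0361 + 0.0225 + 0.0289 + 0.0289 = 0.1678
B_IV = 1 / 0.1678 = 5.9595
Σp_IIIᵢ² = 0.03² + 0.27² + 0.30² + 0.26² + 0.07² + 0.07² = 0.0009 + 0.0729 + 0.0900 + 0.0676 + 0.0049 + 0.0049 = 0.2412
B_III = 1 / 0.2412 = 4.1459
Ranking by B (broadest → narrowest): morphospecies IV (5.96) > morphospecies III (4.15) > morphospecies II (3.94)

morphospecies IV > morphospecies III > morphospecies II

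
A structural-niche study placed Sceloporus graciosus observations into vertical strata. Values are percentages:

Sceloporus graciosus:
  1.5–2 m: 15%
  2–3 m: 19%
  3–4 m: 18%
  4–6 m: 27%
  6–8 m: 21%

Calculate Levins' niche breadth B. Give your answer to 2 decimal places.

4.81

Convert percentages to proportions (divide by 100).
Σpᵢ² = 0.15² + 0.19² + 0.18² + 0.27² + 0.21² = 0.0225 + 0.0361 + 0.0324 + 0.0729 + 0.0441 = 0.2080
B = 1 / 0.2080 = 4.8077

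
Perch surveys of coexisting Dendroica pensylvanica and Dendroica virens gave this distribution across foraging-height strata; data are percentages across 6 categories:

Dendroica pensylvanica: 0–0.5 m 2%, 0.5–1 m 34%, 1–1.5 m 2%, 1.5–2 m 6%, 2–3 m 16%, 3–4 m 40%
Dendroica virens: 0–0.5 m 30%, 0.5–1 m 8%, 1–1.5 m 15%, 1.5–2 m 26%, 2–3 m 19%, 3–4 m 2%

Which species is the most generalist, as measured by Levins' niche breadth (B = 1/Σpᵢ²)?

Dendroica virens

Convert percentages to proportions (divide by 100).
Σp_pensᵢ² = 0.02² + 0.34² + 0.02² + 0.06² + 0.16² + 0.40² = 0.0004 + 0.1156 + 0.0004 + 0.0036 + 0.0256 + 0.1600 = 0.3056
B_pens = 1 / 0.3056 = 3.2723
Σp_vireᵢ² = 0.30² + 0.08² + 0.15² + 0.26² + 0.19² + 0.02² = 0.0900 + 0.0064 + 0.0225 + 0.0676 + 0.0361 + 0.0004 = 0.2230
B_vire = 1 / 0.2230 = 4.4843
Highest B → broadest niche (most generalist): Dendroica virens (B = 4.48).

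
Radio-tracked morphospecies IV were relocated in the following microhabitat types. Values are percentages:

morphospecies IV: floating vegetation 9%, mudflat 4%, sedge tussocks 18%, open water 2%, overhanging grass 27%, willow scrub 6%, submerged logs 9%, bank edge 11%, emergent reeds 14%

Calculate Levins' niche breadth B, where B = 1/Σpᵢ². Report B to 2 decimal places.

Convert percentages to proportions (divide by 100).
Σpᵢ² = 0.09² + 0.04² + 0.18² + 0.02² + 0.27² + 0.06² + 0.09² + 0.11² + 0.14² = 0.0081 + 0.0016 + 0.0324 + 0.0004 + 0.0729 + 0.0036 + 0.0081 + 0.0121 + 0.0196 = 0.1588
B = 1 / 0.1588 = 6.2972

6.30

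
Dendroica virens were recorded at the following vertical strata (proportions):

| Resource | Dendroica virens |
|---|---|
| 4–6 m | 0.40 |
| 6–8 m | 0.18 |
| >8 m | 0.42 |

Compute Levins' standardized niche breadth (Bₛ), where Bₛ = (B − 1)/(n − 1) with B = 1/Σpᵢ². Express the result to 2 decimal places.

Σpᵢ² = 0.40² + 0.18² + 0.42² = 0.1600 + 0.0324 + 0.1764 = 0.3688
B = 1 / 0.3688 = 2.7115
Bₛ = (B − 1)/(n − 1) = (2.7115 − 1)/(3 − 1) = 1.7115/2 = 0.8558

0.86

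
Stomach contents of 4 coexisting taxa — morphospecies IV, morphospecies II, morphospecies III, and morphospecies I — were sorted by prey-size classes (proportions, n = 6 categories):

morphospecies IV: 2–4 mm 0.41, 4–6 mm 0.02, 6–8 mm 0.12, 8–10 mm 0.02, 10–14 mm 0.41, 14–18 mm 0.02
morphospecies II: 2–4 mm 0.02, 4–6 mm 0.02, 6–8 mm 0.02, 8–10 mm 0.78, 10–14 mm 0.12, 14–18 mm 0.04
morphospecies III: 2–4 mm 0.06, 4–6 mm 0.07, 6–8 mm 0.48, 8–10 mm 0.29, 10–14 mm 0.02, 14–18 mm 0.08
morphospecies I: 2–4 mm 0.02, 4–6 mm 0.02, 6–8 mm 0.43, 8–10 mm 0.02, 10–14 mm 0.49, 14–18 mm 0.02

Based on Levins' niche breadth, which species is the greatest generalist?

morphospecies III

Σp_IVᵢ² = 0.41² + 0.02² + 0.12² + 0.02² + 0.41² + 0.02² = 0.1681 + 0.0004 + 0.0144 + 0.0004 + 0.1681 + 0.0004 = 0.3518
B_IV = 1 / 0.3518 = 2.8425
Σp_IIᵢ² = 0.02² + 0.02² + 0.02² + 0.78² + 0.12² + 0.04² = 0.0004 + 0.0004 + 0.0004 + 0.6084 + 0.0144 + 0.0016 = 0.6256
B_II = 1 / 0.6256 = 1.5985
Σp_IIIᵢ² = 0.06² + 0.07² + 0.48² + 0.29² + 0.02² + 0.08² = 0.0036 + 0.0049 + 0.2304 + 0.0841 + 0.0004 + 0.0064 = 0.3298
B_III = 1 / 0.3298 = 3.0321
Σp_Iᵢ² = 0.02² + 0.02² + 0.43² + 0.02² + 0.49² + 0.02² = 0.0004 + 0.0004 + 0.1849 + 0.0004 + 0.2401 + 0.0004 = 0.4266
B_I = 1 / 0.4266 = 2.3441
Highest B → broadest niche (most generalist): morphospecies III (B = 3.03).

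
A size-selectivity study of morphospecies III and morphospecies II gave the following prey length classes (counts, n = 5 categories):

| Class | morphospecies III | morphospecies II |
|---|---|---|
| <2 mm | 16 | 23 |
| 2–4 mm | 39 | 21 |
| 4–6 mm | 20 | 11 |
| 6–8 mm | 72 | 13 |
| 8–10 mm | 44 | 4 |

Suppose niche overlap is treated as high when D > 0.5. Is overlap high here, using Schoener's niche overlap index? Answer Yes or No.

Yes

Proportions for morphospecies III (n=191): 16/191=0.0838, 39/191=0.2042, 20/191=0.1047, 72/191=0.3770, 44/191=0.2304
Proportions for morphospecies II (n=72): 23/72=0.3194, 21/72=0.2917, 11/72=0.1528, 13/72=0.1806, 4/72=0.0556
Σ|p₁ᵢ − p₂ᵢ| = 0.2356 + 0.0875 + 0.0481 + 0.1964 + 0.1748 = 0.7424
D = 1 − ½ × 0.7424 = 1 − 0.37120 = 0.62880
D = 0.62880 > 0.5 → Yes.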